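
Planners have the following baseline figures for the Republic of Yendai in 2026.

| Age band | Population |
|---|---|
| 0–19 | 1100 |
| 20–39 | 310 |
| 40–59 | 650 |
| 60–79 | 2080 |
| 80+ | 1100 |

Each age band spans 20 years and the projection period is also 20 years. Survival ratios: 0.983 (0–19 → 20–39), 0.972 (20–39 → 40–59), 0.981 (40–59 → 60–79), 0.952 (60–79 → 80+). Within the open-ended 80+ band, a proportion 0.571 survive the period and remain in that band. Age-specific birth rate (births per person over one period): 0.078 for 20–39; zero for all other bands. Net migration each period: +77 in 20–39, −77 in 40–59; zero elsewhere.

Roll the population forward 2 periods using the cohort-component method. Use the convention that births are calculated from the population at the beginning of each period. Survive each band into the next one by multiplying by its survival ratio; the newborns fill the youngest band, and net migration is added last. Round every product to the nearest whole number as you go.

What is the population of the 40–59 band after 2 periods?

1049

Call the groups 1 to 5, youngest first.
[period 1]
Births: 310 × 0.078 = 24
Group 2: 1100 × 0.983 = 1081
Group 3: 310 × 0.972 = 301
Group 4: 650 × 0.981 = 638
Group 5: 2080 × 0.952 + 1100 × 0.571 = 1980 + 628 = 2608
Net migration: Group 2 + 77 → 1158; Group 3 − 77 → 224
Population now: 0–19=24, 20–39=1158, 40–59=224, 60–79=638, 80+=2608
[period 2]
Births: 1158 × 0.078 = 90
Group 2: 24 × 0.983 = 24
Group 3: 1158 × 0.972 = 1126
Group 4: 224 × 0.981 = 220
Group 5: 638 × 0.952 + 2608 × 0.571 = 607 + 1489 = 2096
Net migration: Group 2 + 77 → 101; Group 3 − 77 → 1049
Population now: 0–19=90, 20–39=101, 40–59=1049, 60–79=220, 80+=2096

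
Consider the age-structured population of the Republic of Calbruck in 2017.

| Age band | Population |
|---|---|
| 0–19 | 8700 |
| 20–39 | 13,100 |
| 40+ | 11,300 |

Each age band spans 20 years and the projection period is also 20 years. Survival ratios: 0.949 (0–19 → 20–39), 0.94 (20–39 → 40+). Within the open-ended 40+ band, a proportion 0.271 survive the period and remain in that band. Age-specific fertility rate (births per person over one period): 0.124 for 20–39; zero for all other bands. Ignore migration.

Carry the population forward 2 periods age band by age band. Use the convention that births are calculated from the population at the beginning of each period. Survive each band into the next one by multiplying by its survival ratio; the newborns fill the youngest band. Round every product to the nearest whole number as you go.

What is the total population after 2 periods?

[period 1]
Births: 13100 × 0.124 = 1624
20–39: 8700 × 0.949 = 8256
40+: 13100 × 0.94 + 11300 × 0.271 = 12314 + 3062 = 15376
→ [1624, 8256, 15376]
[period 2]
Births: 8256 × 0.124 = 1024
20–39: 1624 × 0.949 = 1541
40+: 8256 × 0.94 + 15376 × 0.271 = 7761 + 4167 = 11928
→ [1024, 1541, 11928]
Total after period 2: 1024 + 1541 + 11928 = 14493

14493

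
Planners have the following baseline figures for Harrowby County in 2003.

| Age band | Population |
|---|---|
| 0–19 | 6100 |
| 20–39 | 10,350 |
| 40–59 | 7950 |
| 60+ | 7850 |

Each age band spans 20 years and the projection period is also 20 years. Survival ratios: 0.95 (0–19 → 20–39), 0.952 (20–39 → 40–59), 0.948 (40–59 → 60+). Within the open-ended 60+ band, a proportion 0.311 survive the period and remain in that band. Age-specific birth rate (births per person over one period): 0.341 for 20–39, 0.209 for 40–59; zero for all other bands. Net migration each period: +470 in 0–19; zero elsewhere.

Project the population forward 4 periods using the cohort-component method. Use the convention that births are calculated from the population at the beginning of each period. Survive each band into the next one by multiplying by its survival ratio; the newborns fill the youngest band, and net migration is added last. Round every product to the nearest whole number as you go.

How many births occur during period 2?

[period 1]
Births: 10350 × 0.341 = 3529  |  7950 × 0.209 = 1662 → total 5191
20–39: 6100 × 0.95 = 5795
40–59: 10350 × 0.952 = 9853
60+: 7950 × 0.948 + 7850 × 0.311 = 7537 + 2441 = 9978
Net migration: 0–19 + 470 → 5661
End of period: [5661, 5795, 9853, 9978]
[period 2]
Births: 5795 × 0.341 = 1976  |  9853 × 0.209 = 2059 → total 4035
20–39: 5661 × 0.95 = 5378
40–59: 5795 × 0.952 = 5517
60+: 9853 × 0.948 + 9978 × 0.311 = 9341 + 3103 = 12444
Net migration: 0–19 + 470 → 4505
End of period: [4505, 5378, 5517, 12444]

4035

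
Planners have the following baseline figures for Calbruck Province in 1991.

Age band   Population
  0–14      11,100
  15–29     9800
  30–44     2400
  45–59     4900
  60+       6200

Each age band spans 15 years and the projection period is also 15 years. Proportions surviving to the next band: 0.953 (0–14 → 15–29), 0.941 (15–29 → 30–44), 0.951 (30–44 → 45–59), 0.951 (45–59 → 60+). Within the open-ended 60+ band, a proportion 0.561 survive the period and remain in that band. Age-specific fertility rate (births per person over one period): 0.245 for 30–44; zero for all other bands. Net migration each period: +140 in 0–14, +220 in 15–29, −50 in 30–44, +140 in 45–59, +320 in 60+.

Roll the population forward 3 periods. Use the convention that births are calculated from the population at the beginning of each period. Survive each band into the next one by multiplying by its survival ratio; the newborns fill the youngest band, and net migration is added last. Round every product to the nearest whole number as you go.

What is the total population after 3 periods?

28560

(Bands numbered youngest = 1 to oldest = 5.)
After projecting period 1:
Births: 2400 × 0.245 = 588
Band 2: 11100 × 0.953 = 10578
Band 3: 9800 × 0.941 = 9222
Band 4: 2400 × 0.951 = 2282
Band 5: 4900 × 0.951 + 6200 × 0.561 = 4660 + 3478 = 8138
Net migration: Band 1 + 140 → 728; Band 2 + 220 → 10798; Band 3 − 50 → 9172; Band 4 + 140 → 2422; Band 5 + 320 → 8458
End of period: [728, 10798, 9172, 2422, 8458]
After projecting period 2:
Births: 9172 × 0.245 = 2247
Band 2: 728 × 0.953 = 694
Band 3: 10798 × 0.941 = 10161
Band 4: 9172 × 0.951 = 8723
Band 5: 2422 × 0.951 + 8458 × 0.561 = 2303 + 4745 = 7048
Net migration: Band 1 + 140 → 2387; Band 2 + 220 → 914; Band 3 − 50 → 10111; Band 4 + 140 → 8863; Band 5 + 320 → 7368
End of period: [2387, 914, 10111, 8863, 7368]
After projecting period 3:
Births: 10111 × 0.245 = 2477
Band 2: 2387 × 0.953 = 2275
Band 3: 914 × 0.941 = 860
Band 4: 10111 × 0.951 = 9616
Band 5: 8863 × 0.951 + 7368 × 0.561 = 8429 + 4133 = 12562
Net migration: Band 1 + 140 → 2617; Band 2 + 220 → 2495; Band 3 − 50 → 810; Band 4 + 140 → 9756; Band 5 + 320 → 12882
End of period: [2617, 2495, 810, 9756, 12882]
Total after period 3: 2617 + 2495 + 810 + 9756 + 12882 = 28560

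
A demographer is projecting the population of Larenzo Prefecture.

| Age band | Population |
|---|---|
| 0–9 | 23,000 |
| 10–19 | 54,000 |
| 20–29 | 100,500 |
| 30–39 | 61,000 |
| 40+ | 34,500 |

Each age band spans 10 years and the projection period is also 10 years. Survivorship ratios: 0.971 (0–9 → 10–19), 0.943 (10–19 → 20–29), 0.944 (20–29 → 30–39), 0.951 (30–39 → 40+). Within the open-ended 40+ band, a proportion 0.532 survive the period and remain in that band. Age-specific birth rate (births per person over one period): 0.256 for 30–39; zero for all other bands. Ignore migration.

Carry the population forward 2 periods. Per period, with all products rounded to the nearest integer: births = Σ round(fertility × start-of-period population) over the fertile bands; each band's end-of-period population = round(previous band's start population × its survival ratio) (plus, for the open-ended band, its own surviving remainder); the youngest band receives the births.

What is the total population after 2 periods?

239429

Numbering the groups 1..5 from youngest to oldest:
[period 1]
Births: 61000 × 0.256 = 15616
Group 2: 23000 × 0.971 = 22333
Group 3: 54000 × 0.943 = 50922
Group 4: 100500 × 0.944 = 94872
Group 5: 61000 × 0.951 + 34500 × 0.532 = 58011 + 18354 = 76365
Giving 15616 / 22333 / 50922 / 94872 / 76365.
[period 2]
Births: 94872 × 0.256 = 24287
Group 2: 15616 × 0.971 = 15163
Group 3: 22333 × 0.943 = 21060
Group 4: 50922 × 0.944 = 48070
Group 5: 94872 × 0.951 + 76365 × 0.532 = 90223 + 40626 = 130849
Giving 24287 / 15163 / 21060 / 48070 / 130849.
Total after period 2: 24287 + 15163 + 21060 + 48070 + 130849 = 239429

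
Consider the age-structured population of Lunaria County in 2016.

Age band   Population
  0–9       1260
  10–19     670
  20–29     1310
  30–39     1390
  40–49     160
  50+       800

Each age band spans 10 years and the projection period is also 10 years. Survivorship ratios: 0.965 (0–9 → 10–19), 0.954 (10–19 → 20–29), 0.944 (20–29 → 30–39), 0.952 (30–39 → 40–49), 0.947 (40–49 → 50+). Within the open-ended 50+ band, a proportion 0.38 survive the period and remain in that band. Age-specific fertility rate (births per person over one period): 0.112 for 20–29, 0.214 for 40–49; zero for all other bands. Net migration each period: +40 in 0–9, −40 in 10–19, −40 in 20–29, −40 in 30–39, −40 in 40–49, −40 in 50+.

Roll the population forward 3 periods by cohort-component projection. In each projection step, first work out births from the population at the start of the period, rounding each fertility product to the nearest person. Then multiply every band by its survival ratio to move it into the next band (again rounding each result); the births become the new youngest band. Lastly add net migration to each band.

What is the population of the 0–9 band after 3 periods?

— Period 1 —
Births: 1310 × 0.112 = 147 ; 160 × 0.214 = 34 → total 181
10–19: 1260 × 0.965 = 1216
20–29: 670 × 0.954 = 639
30–39: 1310 × 0.944 = 1237
40–49: 1390 × 0.952 = 1323
50+: 160 × 0.947 + 800 × 0.38 = 152 + 304 = 456
Net migration: 0–9 + 40 → 221; 10–19 − 40 → 1176; 20–29 − 40 → 599; 30–39 − 40 → 1197; 40–49 − 40 → 1283; 50+ − 40 → 416
Giving 221 / 1176 / 599 / 1197 / 1283 / 416.
— Period 2 —
Births: 599 × 0.112 = 67 ; 1283 × 0.214 = 275 → total 342
10–19: 221 × 0.965 = 213
20–29: 1176 × 0.954 = 1122
30–39: 599 × 0.944 = 565
40–49: 1197 × 0.952 = 1140
50+: 1283 × 0.947 + 416 × 0.38 = 1215 + 158 = 1373
Net migration: 0–9 + 40 → 382; 10–19 − 40 → 173; 20–29 − 40 → 1082; 30–39 − 40 → 525; 40–49 − 40 → 1100; 50+ − 40 → 1333
Giving 382 / 173 / 1082 / 525 / 1100 / 1333.
— Period 3 —
Births: 1082 × 0.112 = 121 ; 1100 × 0.214 = 235 → total 356
10–19: 382 × 0.965 = 369
20–29: 173 × 0.954 = 165
30–39: 1082 × 0.944 = 1021
40–49: 525 × 0.952 = 500
50+: 1100 × 0.947 + 1333 × 0.38 = 1042 + 507 = 1549
Net migration: 0–9 + 40 → 396; 10–19 − 40 → 329; 20–29 − 40 → 125; 30–39 − 40 → 981; 40–49 − 40 → 460; 50+ − 40 → 1509
Giving 396 / 329 / 125 / 981 / 460 / 1509.

396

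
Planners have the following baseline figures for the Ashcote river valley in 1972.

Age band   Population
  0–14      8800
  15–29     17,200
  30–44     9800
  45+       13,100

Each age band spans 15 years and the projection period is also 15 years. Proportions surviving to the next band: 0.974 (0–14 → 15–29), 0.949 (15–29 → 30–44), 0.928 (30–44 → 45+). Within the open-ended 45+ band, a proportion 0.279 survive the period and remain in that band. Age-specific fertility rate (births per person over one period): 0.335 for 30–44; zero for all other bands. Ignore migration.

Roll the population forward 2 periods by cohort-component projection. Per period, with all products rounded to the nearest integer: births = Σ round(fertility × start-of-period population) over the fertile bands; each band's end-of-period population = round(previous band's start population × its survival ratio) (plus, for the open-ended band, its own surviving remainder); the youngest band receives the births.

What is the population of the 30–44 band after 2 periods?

8134

Let group 1 be 0–14 through group 4 = 45+.
Period 1:
Births: 9800 × 0.335 = 3283
Group 2: 8800 × 0.974 = 8571
Group 3: 17200 × 0.949 = 16323
Group 4: 9800 × 0.928 + 13100 × 0.279 = 9094 + 3655 = 12749
→ [3283, 8571, 16323, 12749]
Period 2:
Births: 16323 × 0.335 = 5468
Group 2: 3283 × 0.974 = 3198
Group 3: 8571 × 0.949 = 8134
Group 4: 16323 × 0.928 + 12749 × 0.279 = 15148 + 3557 = 18705
→ [5468, 3198, 8134, 18705]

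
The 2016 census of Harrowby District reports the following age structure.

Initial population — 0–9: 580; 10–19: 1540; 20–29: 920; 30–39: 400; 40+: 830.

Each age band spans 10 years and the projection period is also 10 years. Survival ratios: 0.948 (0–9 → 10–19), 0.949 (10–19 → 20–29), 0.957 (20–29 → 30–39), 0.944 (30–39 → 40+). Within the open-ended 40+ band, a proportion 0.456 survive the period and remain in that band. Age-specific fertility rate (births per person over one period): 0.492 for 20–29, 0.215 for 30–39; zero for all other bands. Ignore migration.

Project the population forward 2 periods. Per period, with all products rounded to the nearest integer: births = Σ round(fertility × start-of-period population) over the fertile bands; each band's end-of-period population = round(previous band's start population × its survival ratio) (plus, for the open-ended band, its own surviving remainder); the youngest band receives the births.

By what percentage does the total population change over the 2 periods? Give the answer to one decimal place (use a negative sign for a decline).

5.7

[period 1]
Births: 920 × 0.492 = 453  |  400 × 0.215 = 86 — total 539
10–19: 580 × 0.948 = 550
20–29: 1540 × 0.949 = 1461
30–39: 920 × 0.957 = 880
40+: 400 × 0.944 + 830 × 0.456 = 378 + 378 = 756
Giving 539 / 550 / 1461 / 880 / 756.
[period 2]
Births: 1461 × 0.492 = 719  |  880 × 0.215 = 189 — total 908
10–19: 539 × 0.948 = 511
20–29: 550 × 0.949 = 522
30–39: 1461 × 0.957 = 1398
40+: 880 × 0.944 + 756 × 0.456 = 831 + 345 = 1176
Giving 908 / 511 / 522 / 1398 / 1176.
Total: 4270 → 4515; change = 245; percentage change = 5.7%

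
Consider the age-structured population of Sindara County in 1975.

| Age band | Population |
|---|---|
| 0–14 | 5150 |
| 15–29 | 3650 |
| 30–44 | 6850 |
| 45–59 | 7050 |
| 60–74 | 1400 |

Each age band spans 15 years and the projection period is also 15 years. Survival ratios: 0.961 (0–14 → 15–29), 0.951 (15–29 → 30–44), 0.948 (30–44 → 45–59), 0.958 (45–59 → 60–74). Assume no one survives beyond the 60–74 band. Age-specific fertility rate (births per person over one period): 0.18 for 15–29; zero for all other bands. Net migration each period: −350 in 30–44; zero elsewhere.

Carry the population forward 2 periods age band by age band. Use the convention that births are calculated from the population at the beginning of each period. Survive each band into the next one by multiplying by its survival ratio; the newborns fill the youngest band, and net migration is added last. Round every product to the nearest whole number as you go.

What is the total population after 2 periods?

15058

Period 1.
Births: 3650 × 0.18 = 657
15–29: 5150 × 0.961 = 4949
30–44: 3650 × 0.951 = 3471
45–59: 6850 × 0.948 = 6494
60–74: 7050 × 0.958 = 6754
Net migration: 30–44 − 350 → 3121
Population now: 0–14=657, 15–29=4949, 30–44=3121, 45–59=6494, 60–74=6754
Period 2.
Births: 4949 × 0.18 = 891
15–29: 657 × 0.961 = 631
30–44: 4949 × 0.951 = 4706
45–59: 3121 × 0.948 = 2959
60–74: 6494 × 0.958 = 6221
Net migration: 30–44 − 350 → 4356
Population now: 0–14=891, 15–29=631, 30–44=4356, 45–59=2959, 60–74=6221
Total after period 2: 891 + 631 + 4356 + 2959 + 6221 = 15058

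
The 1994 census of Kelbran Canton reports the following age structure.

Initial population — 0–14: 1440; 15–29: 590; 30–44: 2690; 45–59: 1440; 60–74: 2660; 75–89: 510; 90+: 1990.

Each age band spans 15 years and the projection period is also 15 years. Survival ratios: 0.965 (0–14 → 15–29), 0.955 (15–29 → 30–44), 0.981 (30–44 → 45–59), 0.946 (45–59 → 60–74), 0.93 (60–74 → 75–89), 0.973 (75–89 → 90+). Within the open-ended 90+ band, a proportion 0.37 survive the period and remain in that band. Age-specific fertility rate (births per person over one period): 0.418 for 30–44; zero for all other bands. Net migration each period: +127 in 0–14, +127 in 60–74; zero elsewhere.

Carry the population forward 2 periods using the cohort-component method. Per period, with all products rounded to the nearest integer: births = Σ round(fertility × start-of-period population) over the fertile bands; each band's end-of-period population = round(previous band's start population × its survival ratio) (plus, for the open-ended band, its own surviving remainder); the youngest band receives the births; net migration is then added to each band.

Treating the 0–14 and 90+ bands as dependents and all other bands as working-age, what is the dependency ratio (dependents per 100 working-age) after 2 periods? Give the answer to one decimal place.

Numbering the bands 1..7 from youngest to oldest:
[period 1]
Births: 2690 × 0.418 = 1124
Band 2: 1440 × 0.965 = 1390
Band 3: 590 × 0.955 = 563
Band 4: 2690 × 0.981 = 2639
Band 5: 1440 × 0.946 = 1362
Band 6: 2660 × 0.93 = 2474
Band 7: 510 × 0.973 + 1990 × 0.37 = 496 + 736 = 1232
Net migration: Band 1 + 127 → 1251; Band 5 + 127 → 1489
→ [1251, 1390, 563, 2639, 1489, 2474, 1232]
[period 2]
Births: 563 × 0.418 = 235
Band 2: 1251 × 0.965 = 1207
Band 3: 1390 × 0.955 = 1327
Band 4: 563 × 0.981 = 552
Band 5: 2639 × 0.946 = 2496
Band 6: 1489 × 0.93 = 1385
Band 7: 2474 × 0.973 + 1232 × 0.37 = 2407 + 456 = 2863
Net migration: Band 1 + 127 → 362; Band 5 + 127 → 2623
→ [362, 1207, 1327, 552, 2623, 1385, 2863]
Dependents (band 0–14 + band 90+) = 362 + 2863 = 3225; working-age = 7094; ratio = 3225/7094 × 100 = 45.5

45.5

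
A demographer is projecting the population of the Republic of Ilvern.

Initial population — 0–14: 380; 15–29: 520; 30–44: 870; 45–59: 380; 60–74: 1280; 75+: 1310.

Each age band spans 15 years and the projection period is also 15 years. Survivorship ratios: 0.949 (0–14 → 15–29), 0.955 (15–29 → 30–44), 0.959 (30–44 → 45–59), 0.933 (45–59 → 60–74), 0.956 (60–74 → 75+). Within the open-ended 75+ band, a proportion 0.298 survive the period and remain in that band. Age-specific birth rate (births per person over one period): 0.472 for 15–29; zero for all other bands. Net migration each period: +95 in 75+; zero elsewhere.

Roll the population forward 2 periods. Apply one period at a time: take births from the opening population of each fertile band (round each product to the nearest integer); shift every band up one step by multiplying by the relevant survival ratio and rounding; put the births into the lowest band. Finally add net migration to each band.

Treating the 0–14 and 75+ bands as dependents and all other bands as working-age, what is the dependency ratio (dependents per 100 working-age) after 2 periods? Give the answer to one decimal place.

60.7

Let group 1 be 0–14 through group 6 = 75+.
— Period 1 —
Births: 520 × 0.472 = 245
Group 2: 380 × 0.949 = 361
Group 3: 520 × 0.955 = 497
Group 4: 870 × 0.959 = 834
Group 5: 380 × 0.933 = 355
Group 6: 1280 × 0.956 + 1310 × 0.298 = 1224 + 390 = 1614
Net migration: Group 6 + 95 → 1709
Giving 245 / 361 / 497 / 834 / 355 / 1709.
— Period 2 —
Births: 361 × 0.472 = 170
Group 2: 245 × 0.949 = 233
Group 3: 361 × 0.955 = 345
Group 4: 497 × 0.959 = 477
Group 5: 834 × 0.933 = 778
Group 6: 355 × 0.956 + 1709 × 0.298 = 339 + 509 = 848
Net migration: Group 6 + 95 → 943
Giving 170 / 233 / 345 / 477 / 778 / 943.
Dependents (band 0–14 + band 75+) = 170 + 943 = 1113; working-age = 1833; ratio = 1113/1833 × 100 = 60.7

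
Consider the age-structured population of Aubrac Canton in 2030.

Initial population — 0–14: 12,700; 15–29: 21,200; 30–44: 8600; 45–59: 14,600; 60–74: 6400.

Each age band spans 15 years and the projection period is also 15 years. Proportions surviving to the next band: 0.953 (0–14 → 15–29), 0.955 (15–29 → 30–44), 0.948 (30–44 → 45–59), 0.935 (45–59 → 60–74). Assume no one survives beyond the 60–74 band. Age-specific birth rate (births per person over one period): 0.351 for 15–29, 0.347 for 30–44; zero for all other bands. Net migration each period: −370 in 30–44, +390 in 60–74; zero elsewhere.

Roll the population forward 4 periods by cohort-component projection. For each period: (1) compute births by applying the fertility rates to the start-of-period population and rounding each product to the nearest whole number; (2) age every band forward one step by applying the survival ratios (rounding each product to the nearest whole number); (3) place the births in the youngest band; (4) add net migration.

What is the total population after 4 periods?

42639

Numbering the groups 1..5 from youngest to oldest:
— Period 1 —
Births: 21200 * 0.351 = 7441, 8600 * 0.347 = 2984 ⇒ total 10425
Group 2: 12700 * 0.953 = 12103
Group 3: 21200 * 0.955 = 20246
Group 4: 8600 * 0.948 = 8153
Group 5: 14600 * 0.935 = 13651
Net migration: Group 3 − 370 → 19876; Group 5 + 390 → 14041
→ [10425, 12103, 19876, 8153, 14041]
— Period 2 —
Births: 12103 * 0.351 = 4248, 19876 * 0.347 = 6897 ⇒ total 11145
Group 2: 10425 * 0.953 = 9935
Group 3: 12103 * 0.955 = 11558
Group 4: 19876 * 0.948 = 18842
Group 5: 8153 * 0.935 = 7623
Net migration: Group 3 − 370 → 11188; Group 5 + 390 → 8013
→ [11145, 9935, 11188, 18842, 8013]
— Period 3 —
Births: 9935 * 0.351 = 3487, 11188 * 0.347 = 3882 ⇒ total 7369
Group 2: 11145 * 0.953 = 10621
Group 3: 9935 * 0.955 = 9488
Group 4: 11188 * 0.948 = 10606
Group 5: 18842 * 0.935 = 17617
Net migration: Group 3 − 370 → 9118; Group 5 + 390 → 18007
→ [7369, 10621, 9118, 10606, 18007]
— Period 4 —
Births: 10621 * 0.351 = 3728, 9118 * 0.347 = 3164 ⇒ total 6892
Group 2: 7369 * 0.953 = 7023
Group 3: 10621 * 0.955 = 10143
Group 4: 9118 * 0.948 = 8644
Group 5: 10606 * 0.935 = 9917
Net migration: Group 3 − 370 → 9773; Group 5 + 390 → 10307
→ [6892, 7023, 9773, 8644, 10307]
Total after period 4: 6892 + 7023 + 9773 + 8644 + 10307 = 42639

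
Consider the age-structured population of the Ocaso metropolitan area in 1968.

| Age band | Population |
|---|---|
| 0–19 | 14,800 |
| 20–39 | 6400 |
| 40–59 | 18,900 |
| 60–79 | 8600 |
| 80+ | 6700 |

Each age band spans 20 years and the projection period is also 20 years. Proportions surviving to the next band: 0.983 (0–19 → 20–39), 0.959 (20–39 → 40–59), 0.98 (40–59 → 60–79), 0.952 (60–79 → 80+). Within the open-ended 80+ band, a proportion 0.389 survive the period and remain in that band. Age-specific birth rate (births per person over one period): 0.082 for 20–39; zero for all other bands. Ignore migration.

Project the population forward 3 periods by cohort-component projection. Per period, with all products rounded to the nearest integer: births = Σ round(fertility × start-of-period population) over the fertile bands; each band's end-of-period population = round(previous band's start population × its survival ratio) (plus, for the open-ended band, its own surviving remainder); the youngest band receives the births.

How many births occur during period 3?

(Groups numbered youngest = 1 to oldest = 5.)
[period 1]
Births: 6400 × 0.082 = 525
Group 2: 14800 × 0.983 = 14548
Group 3: 6400 × 0.959 = 6138
Group 4: 18900 × 0.98 = 18522
Group 5: 8600 × 0.952 + 6700 × 0.389 = 8187 + 2606 = 10793
End of period: [525, 14548, 6138, 18522, 10793]
[period 2]
Births: 14548 × 0.082 = 1193
Group 2: 525 × 0.983 = 516
Group 3: 14548 × 0.959 = 13952
Group 4: 6138 × 0.98 = 6015
Group 5: 18522 × 0.952 + 10793 × 0.389 = 17633 + 4198 = 21831
End of period: [1193, 516, 13952, 6015, 21831]
[period 3]
Births: 516 × 0.082 = 42
Group 2: 1193 × 0.983 = 1173
Group 3: 516 × 0.959 = 495
Group 4: 13952 × 0.98 = 13673
Group 5: 6015 × 0.952 + 21831 × 0.389 = 5726 + 8492 = 14218
End of period: [42, 1173, 495, 13673, 14218]

42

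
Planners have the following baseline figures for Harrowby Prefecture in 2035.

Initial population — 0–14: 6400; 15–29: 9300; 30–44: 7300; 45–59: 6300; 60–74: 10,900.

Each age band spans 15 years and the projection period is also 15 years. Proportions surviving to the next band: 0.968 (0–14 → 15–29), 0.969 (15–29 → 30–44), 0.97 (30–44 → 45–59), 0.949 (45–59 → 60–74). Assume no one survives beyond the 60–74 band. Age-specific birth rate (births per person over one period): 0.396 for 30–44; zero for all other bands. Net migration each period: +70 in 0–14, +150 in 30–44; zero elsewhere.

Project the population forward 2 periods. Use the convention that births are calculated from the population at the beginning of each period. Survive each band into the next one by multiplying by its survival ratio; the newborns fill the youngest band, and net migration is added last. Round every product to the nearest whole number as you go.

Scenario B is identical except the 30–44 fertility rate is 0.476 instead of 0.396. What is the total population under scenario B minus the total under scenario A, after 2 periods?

Period 1.
Births: 7300 × 0.396 = 2891
15–29: 6400 × 0.968 = 6195
30–44: 9300 × 0.969 = 9012
45–59: 7300 × 0.97 = 7081
60–74: 6300 × 0.949 = 5979
Net migration: 0–14 + 70 → 2961; 30–44 + 150 → 9162
End of period: [2961, 6195, 9162, 7081, 5979]
Period 2.
Births: 9162 × 0.396 = 3628
15–29: 2961 × 0.968 = 2866
30–44: 6195 × 0.969 = 6003
45–59: 9162 × 0.97 = 8887
60–74: 7081 × 0.949 = 6720
Net migration: 0–14 + 70 → 3698; 30–44 + 150 → 6153
End of period: [3698, 2866, 6153, 8887, 6720]
Scenario A total after 2 periods: 28324
Scenario B projection —
Period 1.
Births: 7300 × 0.476 = 3475
15–29: 6400 × 0.968 = 6195
30–44: 9300 × 0.969 = 9012
45–59: 7300 × 0.97 = 7081
60–74: 6300 × 0.949 = 5979
Net migration: 0–14 + 70 → 3545; 30–44 + 150 → 9162
End of period: [3545, 6195, 9162, 7081, 5979]
Period 2.
Births: 9162 × 0.476 = 4361
15–29: 3545 × 0.968 = 3432
30–44: 6195 × 0.969 = 6003
45–59: 9162 × 0.97 = 8887
60–74: 7081 × 0.949 = 6720
Net migration: 0–14 + 70 → 4431; 30–44 + 150 → 6153
End of period: [4431, 3432, 6153, 8887, 6720]
Scenario B total after 2 periods: 29623
Difference B − A = 29623 − 28324 = 1299

1299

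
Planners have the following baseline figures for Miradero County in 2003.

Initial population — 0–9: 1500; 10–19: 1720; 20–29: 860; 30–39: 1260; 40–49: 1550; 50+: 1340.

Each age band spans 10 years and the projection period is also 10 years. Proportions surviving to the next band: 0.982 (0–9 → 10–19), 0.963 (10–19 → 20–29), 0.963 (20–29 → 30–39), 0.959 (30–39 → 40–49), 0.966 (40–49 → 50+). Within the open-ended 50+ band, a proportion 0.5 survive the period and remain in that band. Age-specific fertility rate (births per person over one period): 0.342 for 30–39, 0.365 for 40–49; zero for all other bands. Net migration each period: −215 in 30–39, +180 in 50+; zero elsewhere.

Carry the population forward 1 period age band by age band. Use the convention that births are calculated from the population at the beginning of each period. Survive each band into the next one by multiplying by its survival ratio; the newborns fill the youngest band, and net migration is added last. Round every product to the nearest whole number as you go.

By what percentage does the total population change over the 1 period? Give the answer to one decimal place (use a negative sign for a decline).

0.8

Period 1:
Births: 1260 * 0.342 = 431  |  1550 * 0.365 = 566 → total 997
10–19: 1500 * 0.982 = 1473
20–29: 1720 * 0.963 = 1656
30–39: 860 * 0.963 = 828
40–49: 1260 * 0.959 = 1208
50+: 1550 * 0.966 + 1340 * 0.5 = 1497 + 670 = 2167
Net migration: 30–39 − 215 → 613; 50+ + 180 → 2347
End of period: [997, 1473, 1656, 613, 1208, 2347]
Total: 8230 → 8294; change = 64; percentage change = 0.8%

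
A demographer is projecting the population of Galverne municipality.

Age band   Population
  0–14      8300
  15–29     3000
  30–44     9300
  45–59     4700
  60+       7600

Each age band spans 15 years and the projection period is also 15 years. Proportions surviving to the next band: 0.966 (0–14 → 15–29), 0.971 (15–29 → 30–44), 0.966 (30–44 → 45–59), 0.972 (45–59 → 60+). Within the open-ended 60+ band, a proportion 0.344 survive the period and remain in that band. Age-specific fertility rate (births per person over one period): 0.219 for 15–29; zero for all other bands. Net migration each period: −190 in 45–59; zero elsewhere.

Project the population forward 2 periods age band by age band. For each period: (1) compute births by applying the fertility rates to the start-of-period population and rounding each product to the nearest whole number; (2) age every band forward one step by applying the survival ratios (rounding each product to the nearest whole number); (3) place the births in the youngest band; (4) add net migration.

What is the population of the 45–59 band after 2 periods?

2624

After projecting period 1:
Births: 3000 * 0.219 = 657
15–29: 8300 * 0.966 = 8018
30–44: 3000 * 0.971 = 2913
45–59: 9300 * 0.966 = 8984
60+: 4700 * 0.972 + 7600 * 0.344 = 4568 + 2614 = 7182
Net migration: 45–59 − 190 → 8794
→ [657, 8018, 2913, 8794, 7182]
After projecting period 2:
Births: 8018 * 0.219 = 1756
15–29: 657 * 0.966 = 635
30–44: 8018 * 0.971 = 7785
45–59: 2913 * 0.966 = 2814
60+: 8794 * 0.972 + 7182 * 0.344 = 8548 + 2471 = 11019
Net migration: 45–59 − 190 → 2624
→ [1756, 635, 7785, 2624, 11019]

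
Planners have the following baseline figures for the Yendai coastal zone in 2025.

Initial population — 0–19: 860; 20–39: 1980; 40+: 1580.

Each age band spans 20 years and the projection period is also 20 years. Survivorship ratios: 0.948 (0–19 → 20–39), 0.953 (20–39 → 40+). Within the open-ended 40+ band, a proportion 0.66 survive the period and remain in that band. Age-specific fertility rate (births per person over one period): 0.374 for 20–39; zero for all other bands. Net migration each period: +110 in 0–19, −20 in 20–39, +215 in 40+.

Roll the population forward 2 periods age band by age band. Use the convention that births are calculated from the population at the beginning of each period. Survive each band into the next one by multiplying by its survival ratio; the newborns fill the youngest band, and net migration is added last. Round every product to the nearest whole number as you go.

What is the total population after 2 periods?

4243

Period 1:
Births: 1980 × 0.374 = 741
20–39: 860 × 0.948 = 815
40+: 1980 × 0.953 + 1580 × 0.66 = 1887 + 1043 = 2930
Net migration: 0–19 + 110 → 851; 20–39 − 20 → 795; 40+ + 215 → 3145
End of period: [851, 795, 3145]
Period 2:
Births: 795 × 0.374 = 297
20–39: 851 × 0.948 = 807
40+: 795 × 0.953 + 3145 × 0.66 = 758 + 2076 = 2834
Net migration: 0–19 + 110 → 407; 20–39 − 20 → 787; 40+ + 215 → 3049
End of period: [407, 787, 3049]
Total after period 2: 407 + 787 + 3049 = 4243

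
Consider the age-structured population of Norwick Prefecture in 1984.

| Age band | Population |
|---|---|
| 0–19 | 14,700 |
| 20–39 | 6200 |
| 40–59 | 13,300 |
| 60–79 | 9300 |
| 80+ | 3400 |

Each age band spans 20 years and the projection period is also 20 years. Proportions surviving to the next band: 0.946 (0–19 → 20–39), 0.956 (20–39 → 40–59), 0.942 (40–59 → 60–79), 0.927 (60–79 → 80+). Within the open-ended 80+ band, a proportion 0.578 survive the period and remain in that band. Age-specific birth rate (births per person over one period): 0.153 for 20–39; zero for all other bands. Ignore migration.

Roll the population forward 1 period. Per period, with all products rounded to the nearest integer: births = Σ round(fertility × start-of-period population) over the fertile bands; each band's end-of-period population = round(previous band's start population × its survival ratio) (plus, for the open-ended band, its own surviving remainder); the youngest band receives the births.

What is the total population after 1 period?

43897

[period 1]
Births: 6200 * 0.153 = 949
20–39: 14700 * 0.946 = 13906
40–59: 6200 * 0.956 = 5927
60–79: 13300 * 0.942 = 12529
80+: 9300 * 0.927 + 3400 * 0.578 = 8621 + 1965 = 10586
Giving 949 / 13906 / 5927 / 12529 / 10586.
Total after period 1: 949 + 13906 + 5927 + 12529 + 10586 = 43897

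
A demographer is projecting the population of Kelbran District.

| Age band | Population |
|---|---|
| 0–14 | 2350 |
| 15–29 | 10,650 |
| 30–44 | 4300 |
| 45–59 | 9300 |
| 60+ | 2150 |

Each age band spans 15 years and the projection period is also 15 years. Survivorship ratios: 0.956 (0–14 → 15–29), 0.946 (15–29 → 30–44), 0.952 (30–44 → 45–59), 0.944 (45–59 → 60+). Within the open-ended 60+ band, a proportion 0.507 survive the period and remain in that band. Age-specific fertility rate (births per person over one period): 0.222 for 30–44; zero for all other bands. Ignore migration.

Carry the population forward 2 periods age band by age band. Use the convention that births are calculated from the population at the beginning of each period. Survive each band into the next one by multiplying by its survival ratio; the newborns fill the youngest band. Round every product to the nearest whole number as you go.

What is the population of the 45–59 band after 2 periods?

9591

Let group 1 be 0–14 through group 5 = 60+.
Period 1:
Births: 4300 * 0.222 = 955
Group 2: 2350 * 0.956 = 2247
Group 3: 10650 * 0.946 = 10075
Group 4: 4300 * 0.952 = 4094
Group 5: 9300 * 0.944 + 2150 * 0.507 = 8779 + 1090 = 9869
Giving 955 / 2247 / 10075 / 4094 / 9869.
Period 2:
Births: 10075 * 0.222 = 2237
Group 2: 955 * 0.956 = 913
Group 3: 2247 * 0.946 = 2126
Group 4: 10075 * 0.952 = 9591
Group 5: 4094 * 0.944 + 9869 * 0.507 = 3865 + 5004 = 8869
Giving 2237 / 913 / 2126 / 9591 / 8869.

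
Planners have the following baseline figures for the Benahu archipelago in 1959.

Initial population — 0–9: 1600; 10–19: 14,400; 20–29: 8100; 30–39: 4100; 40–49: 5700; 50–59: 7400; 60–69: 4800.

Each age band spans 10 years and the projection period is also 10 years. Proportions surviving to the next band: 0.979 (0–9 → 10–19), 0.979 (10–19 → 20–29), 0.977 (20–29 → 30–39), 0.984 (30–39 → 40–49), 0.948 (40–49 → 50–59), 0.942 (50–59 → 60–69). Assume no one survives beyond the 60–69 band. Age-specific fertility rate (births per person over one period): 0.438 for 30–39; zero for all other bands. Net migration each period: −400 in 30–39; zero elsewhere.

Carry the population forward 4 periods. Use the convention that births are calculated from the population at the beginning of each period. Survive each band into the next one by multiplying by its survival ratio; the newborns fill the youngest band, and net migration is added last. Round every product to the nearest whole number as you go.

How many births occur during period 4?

Numbering the groups 1..7 from youngest to oldest:
[period 1]
Births: 4100 × 0.438 = 1796
Group 2: 1600 × 0.979 = 1566
Group 3: 14400 × 0.979 = 14098
Group 4: 8100 × 0.977 = 7914
Group 5: 4100 × 0.984 = 4034
Group 6: 5700 × 0.948 = 5404
Group 7: 7400 × 0.942 = 6971
Net migration: Group 4 − 400 → 7514
End of period: [1796, 1566, 14098, 7514, 4034, 5404, 6971]
[period 2]
Births: 7514 × 0.438 = 3291
Group 2: 1796 × 0.979 = 1758
Group 3: 1566 × 0.979 = 1533
Group 4: 14098 × 0.977 = 13774
Group 5: 7514 × 0.984 = 7394
Group 6: 4034 × 0.948 = 3824
Group 7: 5404 × 0.942 = 5091
Net migration: Group 4 − 400 → 13374
End of period: [3291, 1758, 1533, 13374, 7394, 3824, 5091]
[period 3]
Births: 13374 × 0.438 = 5858
Group 2: 3291 × 0.979 = 3222
Group 3: 1758 × 0.979 = 1721
Group 4: 1533 × 0.977 = 1498
Group 5: 13374 × 0.984 = 13160
Group 6: 7394 × 0.948 = 7010
Group 7: 3824 × 0.942 = 3602
Net migration: Group 4 − 400 → 1098
End of period: [5858, 3222, 1721, 1098, 13160, 7010, 3602]
[period 4]
Births: 1098 × 0.438 = 481
Group 2: 5858 × 0.979 = 5735
Group 3: 3222 × 0.979 = 3154
Group 4: 1721 × 0.977 = 1681
Group 5: 1098 × 0.984 = 1080
Group 6: 13160 × 0.948 = 12476
Group 7: 7010 × 0.942 = 6603
Net migration: Group 4 − 400 → 1281
End of period: [481, 5735, 3154, 1281, 1080, 12476, 6603]

481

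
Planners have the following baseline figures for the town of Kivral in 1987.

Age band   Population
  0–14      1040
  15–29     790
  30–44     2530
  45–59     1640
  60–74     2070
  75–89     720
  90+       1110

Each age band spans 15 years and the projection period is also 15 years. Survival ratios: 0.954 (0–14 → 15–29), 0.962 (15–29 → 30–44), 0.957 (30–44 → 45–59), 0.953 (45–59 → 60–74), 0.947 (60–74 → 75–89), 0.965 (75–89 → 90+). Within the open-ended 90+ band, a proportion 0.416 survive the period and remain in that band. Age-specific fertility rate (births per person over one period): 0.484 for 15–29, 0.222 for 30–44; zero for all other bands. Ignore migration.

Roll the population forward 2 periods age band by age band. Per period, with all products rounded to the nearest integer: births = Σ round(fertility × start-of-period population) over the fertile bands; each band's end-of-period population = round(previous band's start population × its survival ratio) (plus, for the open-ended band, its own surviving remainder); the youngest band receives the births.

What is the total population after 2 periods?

9390

(Groups numbered youngest = 1 to oldest = 7.)
After projecting period 1:
Births: 790 × 0.484 = 382 ; 2530 × 0.222 = 562 — total 944
Group 2: 1040 × 0.954 = 992
Group 3: 790 × 0.962 = 760
Group 4: 2530 × 0.957 = 2421
Group 5: 1640 × 0.953 = 1563
Group 6: 2070 × 0.947 = 1960
Group 7: 720 × 0.965 + 1110 × 0.416 = 695 + 462 = 1157
Giving 944 / 992 / 760 / 2421 / 1563 / 1960 / 1157.
After projecting period 2:
Births: 992 × 0.484 = 480 ; 760 × 0.222 = 169 — total 649
Group 2: 944 × 0.954 = 901
Group 3: 992 × 0.962 = 954
Group 4: 760 × 0.957 = 727
Group 5: 2421 × 0.953 = 2307
Group 6: 1563 × 0.947 = 1480
Group 7: 1960 × 0.965 + 1157 × 0.416 = 1891 + 481 = 2372
Giving 649 / 901 / 954 / 727 / 2307 / 1480 / 2372.
Total after period 2: 649 + 901 + 954 + 727 + 2307 + 1480 + 2372 = 9390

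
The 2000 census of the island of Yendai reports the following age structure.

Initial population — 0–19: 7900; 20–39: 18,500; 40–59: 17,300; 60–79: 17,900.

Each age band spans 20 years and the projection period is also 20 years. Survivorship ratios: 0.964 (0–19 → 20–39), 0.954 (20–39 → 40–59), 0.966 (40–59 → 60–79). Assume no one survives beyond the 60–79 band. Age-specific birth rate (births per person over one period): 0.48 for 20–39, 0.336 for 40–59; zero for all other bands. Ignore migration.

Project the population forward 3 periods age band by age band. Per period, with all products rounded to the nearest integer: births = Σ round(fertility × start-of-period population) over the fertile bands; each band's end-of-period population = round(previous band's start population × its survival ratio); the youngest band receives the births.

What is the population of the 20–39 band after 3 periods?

9241

Numbering the groups 1..4 from youngest to oldest:
Period 1:
Births: 18500 × 0.48 = 8880  |  17300 × 0.336 = 5813 → 14693
Group 2: 7900 × 0.964 = 7616
Group 3: 18500 × 0.954 = 17649
Group 4: 17300 × 0.966 = 16712
Population now: 0–19=14693, 20–39=7616, 40–59=17649, 60–79=16712
Period 2:
Births: 7616 × 0.48 = 3656  |  17649 × 0.336 = 5930 → 9586
Group 2: 14693 × 0.964 = 14164
Group 3: 7616 × 0.954 = 7266
Group 4: 17649 × 0.966 = 17049
Population now: 0–19=9586, 20–39=14164, 40–59=7266, 60–79=17049
Period 3:
Births: 14164 × 0.48 = 6799  |  7266 × 0.336 = 2441 → 9240
Group 2: 9586 × 0.964 = 9241
Group 3: 14164 × 0.954 = 13512
Group 4: 7266 × 0.966 = 7019
Population now: 0–19=9240, 20–39=9241, 40–59=13512, 60–79=7019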